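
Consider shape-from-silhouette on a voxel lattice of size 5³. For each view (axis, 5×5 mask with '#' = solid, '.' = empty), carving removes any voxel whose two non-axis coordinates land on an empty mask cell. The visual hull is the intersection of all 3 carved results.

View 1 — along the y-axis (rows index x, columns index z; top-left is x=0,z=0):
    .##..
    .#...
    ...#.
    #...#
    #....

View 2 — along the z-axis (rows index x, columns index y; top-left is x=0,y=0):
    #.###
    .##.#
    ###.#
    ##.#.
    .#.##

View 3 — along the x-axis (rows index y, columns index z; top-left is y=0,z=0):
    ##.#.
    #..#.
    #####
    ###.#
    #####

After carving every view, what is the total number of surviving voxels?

start: 5×5×5 = 125 voxels
after view 1 [y-axis, 7 of 25 cells solid] → remaining = 35
after view 2 [z-axis, 17 of 25 cells solid] → remaining = 24
after view 3 [x-axis, 19 of 25 cells solid] → remaining = 20

voxel count = 20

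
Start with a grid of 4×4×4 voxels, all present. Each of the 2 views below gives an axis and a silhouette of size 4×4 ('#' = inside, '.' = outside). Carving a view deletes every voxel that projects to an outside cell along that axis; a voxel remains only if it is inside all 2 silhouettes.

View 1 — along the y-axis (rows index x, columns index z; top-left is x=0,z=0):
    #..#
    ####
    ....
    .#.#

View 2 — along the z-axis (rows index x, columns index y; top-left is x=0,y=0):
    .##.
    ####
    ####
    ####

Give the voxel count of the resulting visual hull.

before carving: 64 voxels (4×4×4)
  1. axis=1 (XZ plane), |mask|=8  ⇒  voxels=32
  2. axis=2 (XY plane), |mask|=14  ⇒  voxels=28

remaining voxels: 28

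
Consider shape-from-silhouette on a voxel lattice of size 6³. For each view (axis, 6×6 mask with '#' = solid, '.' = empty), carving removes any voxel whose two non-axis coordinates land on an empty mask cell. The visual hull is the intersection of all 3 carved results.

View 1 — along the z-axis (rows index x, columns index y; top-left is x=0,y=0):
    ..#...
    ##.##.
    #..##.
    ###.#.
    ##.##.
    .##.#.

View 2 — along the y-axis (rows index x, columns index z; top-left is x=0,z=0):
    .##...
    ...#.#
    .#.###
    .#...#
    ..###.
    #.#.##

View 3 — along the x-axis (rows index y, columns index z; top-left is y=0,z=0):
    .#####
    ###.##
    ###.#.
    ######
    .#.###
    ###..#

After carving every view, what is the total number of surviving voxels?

voxel count = 47

before carving: 216 voxels (6×6×6)
after view 1 [z-axis, 19 of 36 cells solid] → remaining = 114
after view 2 [y-axis, 17 of 36 cells solid] → remaining = 54
after view 3 [x-axis, 28 of 36 cells solid] → remaining = 47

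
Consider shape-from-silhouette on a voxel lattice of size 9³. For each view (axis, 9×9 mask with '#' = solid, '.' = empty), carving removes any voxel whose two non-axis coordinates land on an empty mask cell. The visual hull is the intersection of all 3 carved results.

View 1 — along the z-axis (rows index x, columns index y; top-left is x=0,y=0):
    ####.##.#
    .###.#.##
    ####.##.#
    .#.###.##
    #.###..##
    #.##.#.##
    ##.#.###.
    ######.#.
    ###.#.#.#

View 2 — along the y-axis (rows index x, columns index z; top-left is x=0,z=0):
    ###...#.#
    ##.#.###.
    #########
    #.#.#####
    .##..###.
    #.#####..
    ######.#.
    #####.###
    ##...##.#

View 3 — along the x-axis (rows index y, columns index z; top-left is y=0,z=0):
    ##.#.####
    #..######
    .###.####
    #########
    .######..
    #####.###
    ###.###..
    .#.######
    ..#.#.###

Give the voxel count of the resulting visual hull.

initial block: 9^3 = 729
after view 1 [z-axis, 57 of 81 cells solid] → remaining = 513
after view 2 [y-axis, 58 of 81 cells solid] → remaining = 370
after view 3 [x-axis, 62 of 81 cells solid] → remaining = 289

|visual hull| = 289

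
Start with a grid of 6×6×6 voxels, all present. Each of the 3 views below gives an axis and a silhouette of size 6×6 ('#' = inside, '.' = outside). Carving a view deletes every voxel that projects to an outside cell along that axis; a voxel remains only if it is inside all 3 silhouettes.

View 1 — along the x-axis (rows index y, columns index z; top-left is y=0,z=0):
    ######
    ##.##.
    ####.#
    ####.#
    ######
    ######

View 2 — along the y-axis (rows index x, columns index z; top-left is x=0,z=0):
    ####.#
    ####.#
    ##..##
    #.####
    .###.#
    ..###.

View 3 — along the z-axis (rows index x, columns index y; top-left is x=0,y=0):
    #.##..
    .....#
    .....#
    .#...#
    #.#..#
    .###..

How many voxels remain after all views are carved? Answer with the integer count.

before carving: 216 voxels (6×6×6)
carve view 1 (along x, YZ-mask fill 32/36): 192 voxels remain
carve view 2 (along y, XZ-mask fill 26/36): 140 voxels remain
carve view 3 (along z, XY-mask fill 13/36): 50 voxels remain

voxel count = 50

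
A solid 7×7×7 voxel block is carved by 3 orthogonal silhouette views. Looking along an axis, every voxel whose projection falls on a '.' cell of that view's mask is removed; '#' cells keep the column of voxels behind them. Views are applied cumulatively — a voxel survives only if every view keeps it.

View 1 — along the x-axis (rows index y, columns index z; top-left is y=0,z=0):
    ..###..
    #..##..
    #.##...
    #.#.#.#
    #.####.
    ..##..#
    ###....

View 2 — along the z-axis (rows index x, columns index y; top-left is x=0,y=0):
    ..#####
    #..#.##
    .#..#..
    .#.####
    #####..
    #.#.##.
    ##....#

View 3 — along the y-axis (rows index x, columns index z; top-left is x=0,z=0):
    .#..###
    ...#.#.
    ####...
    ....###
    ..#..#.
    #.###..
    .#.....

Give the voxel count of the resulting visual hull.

37 voxels

before carving: 343 voxels (7×7×7)
  1. axis=0 (YZ plane), |mask|=24  ⇒  voxels=168
  2. axis=2 (XY plane), |mask|=28  ⇒  voxels=98
  3. axis=1 (XZ plane), |mask|=20  ⇒  voxels=37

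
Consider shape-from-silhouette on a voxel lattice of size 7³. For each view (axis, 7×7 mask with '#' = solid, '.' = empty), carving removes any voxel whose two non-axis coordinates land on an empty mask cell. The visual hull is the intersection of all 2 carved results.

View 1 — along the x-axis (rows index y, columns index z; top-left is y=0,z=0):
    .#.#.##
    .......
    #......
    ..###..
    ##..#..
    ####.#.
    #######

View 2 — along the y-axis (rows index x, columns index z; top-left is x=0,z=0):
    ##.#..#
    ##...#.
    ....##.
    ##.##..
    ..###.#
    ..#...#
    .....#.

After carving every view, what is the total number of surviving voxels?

66 voxels

before carving: 343 voxels (7×7×7)
after view 1 [x-axis, 23 of 49 cells solid] → remaining = 161
after view 2 [y-axis, 20 of 49 cells solid] → remaining = 66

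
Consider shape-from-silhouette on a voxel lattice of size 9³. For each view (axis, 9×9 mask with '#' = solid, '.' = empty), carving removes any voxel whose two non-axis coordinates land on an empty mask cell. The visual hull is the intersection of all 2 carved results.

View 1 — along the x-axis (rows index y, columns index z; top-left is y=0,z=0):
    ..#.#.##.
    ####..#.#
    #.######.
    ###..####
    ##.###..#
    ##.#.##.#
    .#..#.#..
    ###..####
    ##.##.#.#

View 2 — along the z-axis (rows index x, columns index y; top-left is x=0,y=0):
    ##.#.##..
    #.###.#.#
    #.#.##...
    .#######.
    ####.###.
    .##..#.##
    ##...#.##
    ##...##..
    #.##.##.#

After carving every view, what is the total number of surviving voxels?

|visual hull| = 277

before carving: 729 voxels (9×9×9)
V1 x: intersect with YZ mask (52 set) -- 468 left
V2 z: intersect with XY mask (49 set) -- 277 left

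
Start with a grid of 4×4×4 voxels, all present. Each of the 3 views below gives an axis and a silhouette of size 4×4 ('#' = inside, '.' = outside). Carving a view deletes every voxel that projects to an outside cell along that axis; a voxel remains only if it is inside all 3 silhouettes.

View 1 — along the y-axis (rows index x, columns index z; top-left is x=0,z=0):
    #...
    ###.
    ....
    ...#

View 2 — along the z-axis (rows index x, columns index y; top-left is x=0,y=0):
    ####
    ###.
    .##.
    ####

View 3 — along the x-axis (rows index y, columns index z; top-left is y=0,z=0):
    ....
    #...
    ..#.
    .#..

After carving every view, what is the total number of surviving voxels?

3 voxels

start: 4×4×4 = 64 voxels
after view 1 [y-axis, 5 of 16 cells solid] → remaining = 20
after view 2 [z-axis, 13 of 16 cells solid] → remaining = 17
after view 3 [x-axis, 3 of 16 cells solid] → remaining = 3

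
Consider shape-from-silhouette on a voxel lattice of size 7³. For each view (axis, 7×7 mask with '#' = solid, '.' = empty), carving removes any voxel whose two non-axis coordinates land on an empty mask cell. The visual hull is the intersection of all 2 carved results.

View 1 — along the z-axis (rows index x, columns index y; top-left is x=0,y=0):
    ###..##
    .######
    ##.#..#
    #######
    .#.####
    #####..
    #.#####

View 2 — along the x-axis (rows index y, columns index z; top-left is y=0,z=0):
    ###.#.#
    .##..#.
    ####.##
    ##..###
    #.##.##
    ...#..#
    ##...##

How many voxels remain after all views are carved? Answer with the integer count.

full grid |V| = 343
carve view 1 (along z, XY-mask fill 38/49): 266 voxels remain
carve view 2 (along x, YZ-mask fill 30/49): 162 voxels remain

|visual hull| = 162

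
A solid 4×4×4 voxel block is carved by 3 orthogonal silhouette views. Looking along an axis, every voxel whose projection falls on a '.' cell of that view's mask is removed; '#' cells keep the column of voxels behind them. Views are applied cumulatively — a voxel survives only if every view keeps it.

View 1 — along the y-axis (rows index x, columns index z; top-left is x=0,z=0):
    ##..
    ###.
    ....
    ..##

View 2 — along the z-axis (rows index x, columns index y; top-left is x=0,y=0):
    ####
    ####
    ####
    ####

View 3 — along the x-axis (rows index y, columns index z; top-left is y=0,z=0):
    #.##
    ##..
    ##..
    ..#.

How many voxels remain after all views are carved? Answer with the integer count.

start: 4×4×4 = 64 voxels
V1 y: intersect with XZ mask (7 set) -- 28 left
V2 z: intersect with XY mask (16 set) -- 28 left
V3 x: intersect with YZ mask (8 set) -- 15 left

remaining voxels: 15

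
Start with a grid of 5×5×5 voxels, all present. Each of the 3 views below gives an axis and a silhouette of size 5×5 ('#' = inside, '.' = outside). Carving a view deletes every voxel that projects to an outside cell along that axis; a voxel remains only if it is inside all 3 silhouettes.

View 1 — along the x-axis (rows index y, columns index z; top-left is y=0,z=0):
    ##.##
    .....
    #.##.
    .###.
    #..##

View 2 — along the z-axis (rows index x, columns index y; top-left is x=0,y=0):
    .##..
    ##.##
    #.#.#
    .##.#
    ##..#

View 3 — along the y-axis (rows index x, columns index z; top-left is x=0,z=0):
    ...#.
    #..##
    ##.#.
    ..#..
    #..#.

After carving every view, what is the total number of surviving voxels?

voxel count = 20

initial block: 5^3 = 125
carve view 1 (along x, YZ-mask fill 13/25): 65 voxels remain
carve view 2 (along z, XY-mask fill 15/25): 36 voxels remain
carve view 3 (along y, XZ-mask fill 10/25): 20 voxels remain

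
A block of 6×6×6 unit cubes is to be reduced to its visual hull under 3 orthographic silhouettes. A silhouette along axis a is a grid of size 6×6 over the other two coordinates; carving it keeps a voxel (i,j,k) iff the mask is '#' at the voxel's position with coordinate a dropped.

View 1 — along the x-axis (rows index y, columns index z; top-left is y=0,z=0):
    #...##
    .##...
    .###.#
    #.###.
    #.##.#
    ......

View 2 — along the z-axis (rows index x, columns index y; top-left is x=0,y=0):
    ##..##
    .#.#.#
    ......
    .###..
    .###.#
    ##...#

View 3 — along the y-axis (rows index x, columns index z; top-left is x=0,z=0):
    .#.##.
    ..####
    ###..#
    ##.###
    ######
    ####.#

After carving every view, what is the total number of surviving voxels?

|visual hull| = 28

full grid |V| = 216
V1 x: intersect with YZ mask (17 set) -- 102 left
V2 z: intersect with XY mask (17 set) -- 40 left
V3 y: intersect with XZ mask (27 set) -- 28 left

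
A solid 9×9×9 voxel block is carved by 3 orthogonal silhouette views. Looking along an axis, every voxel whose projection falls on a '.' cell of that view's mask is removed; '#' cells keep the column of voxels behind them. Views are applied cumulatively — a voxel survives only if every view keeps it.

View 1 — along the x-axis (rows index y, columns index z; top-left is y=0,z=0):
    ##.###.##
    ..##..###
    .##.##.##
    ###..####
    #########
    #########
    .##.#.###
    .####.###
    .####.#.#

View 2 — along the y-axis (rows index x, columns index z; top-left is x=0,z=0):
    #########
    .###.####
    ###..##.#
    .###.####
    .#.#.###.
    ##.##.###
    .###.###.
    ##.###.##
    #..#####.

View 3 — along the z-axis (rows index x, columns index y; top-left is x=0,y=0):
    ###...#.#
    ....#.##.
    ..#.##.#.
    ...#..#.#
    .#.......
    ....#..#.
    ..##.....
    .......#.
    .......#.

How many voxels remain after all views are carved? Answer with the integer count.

start: 9×9×9 = 729 voxels
carve view 1 (along x, YZ-mask fill 62/81): 558 voxels remain
carve view 2 (along y, XZ-mask fill 60/81): 414 voxels remain
carve view 3 (along z, XY-mask fill 22/81): 118 voxels remain

|visual hull| = 118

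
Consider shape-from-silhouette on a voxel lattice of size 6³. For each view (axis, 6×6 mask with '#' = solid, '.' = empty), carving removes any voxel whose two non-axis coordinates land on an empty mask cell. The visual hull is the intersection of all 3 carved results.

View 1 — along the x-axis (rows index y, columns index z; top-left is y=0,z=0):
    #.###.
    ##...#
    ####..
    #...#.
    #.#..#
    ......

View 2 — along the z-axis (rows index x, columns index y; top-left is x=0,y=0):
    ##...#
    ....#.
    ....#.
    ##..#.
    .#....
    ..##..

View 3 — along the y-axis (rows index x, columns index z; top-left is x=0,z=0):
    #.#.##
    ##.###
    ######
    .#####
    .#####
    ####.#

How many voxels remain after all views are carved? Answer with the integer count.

remaining voxels: 24

initial block: 6^3 = 216
[1] x-view keeps 16 columns → grid now 96
[2] z-view keeps 11 columns → grid now 32
[3] y-view keeps 30 columns → grid now 24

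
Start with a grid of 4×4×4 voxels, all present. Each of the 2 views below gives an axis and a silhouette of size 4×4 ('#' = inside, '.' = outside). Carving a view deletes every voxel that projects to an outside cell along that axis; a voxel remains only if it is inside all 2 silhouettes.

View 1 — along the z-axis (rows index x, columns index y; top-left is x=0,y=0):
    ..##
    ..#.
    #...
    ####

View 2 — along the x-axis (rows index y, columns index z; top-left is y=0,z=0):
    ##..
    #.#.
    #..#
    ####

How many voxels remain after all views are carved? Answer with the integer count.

voxel count = 20

full grid |V| = 64
V1 z: intersect with XY mask (8 set) -- 32 left
V2 x: intersect with YZ mask (10 set) -- 20 left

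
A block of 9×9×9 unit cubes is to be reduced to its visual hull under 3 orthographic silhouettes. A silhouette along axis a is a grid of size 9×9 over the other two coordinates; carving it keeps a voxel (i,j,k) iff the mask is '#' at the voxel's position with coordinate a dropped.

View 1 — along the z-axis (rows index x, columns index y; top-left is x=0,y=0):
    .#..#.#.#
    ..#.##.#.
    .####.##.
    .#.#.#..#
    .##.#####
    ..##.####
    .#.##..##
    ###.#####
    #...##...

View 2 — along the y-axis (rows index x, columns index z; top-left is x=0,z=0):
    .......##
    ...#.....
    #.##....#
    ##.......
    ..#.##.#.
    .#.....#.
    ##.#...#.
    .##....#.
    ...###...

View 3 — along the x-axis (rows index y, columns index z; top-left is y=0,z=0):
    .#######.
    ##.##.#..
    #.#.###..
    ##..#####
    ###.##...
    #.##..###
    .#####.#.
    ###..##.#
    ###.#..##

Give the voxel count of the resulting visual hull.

full grid |V| = 729
V1 z: intersect with XY mask (47 set) -- 423 left
V2 y: intersect with XZ mask (25 set) -- 137 left
V3 x: intersect with YZ mask (53 set) -- 86 left

86 voxels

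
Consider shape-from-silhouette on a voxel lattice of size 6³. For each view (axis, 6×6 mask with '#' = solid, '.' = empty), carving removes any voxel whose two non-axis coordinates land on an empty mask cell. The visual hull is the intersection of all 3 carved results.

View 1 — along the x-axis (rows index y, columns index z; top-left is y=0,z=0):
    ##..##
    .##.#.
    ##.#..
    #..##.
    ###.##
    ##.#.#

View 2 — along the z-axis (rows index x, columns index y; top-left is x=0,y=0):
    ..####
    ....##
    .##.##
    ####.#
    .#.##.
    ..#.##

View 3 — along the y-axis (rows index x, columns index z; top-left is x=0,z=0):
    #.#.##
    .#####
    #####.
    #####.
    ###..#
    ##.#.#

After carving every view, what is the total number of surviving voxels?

61 voxels

start: 6×6×6 = 216 voxels
  1. axis=0 (YZ plane), |mask|=22  ⇒  voxels=132
  2. axis=2 (XY plane), |mask|=21  ⇒  voxels=79
  3. axis=1 (XZ plane), |mask|=27  ⇒  voxels=61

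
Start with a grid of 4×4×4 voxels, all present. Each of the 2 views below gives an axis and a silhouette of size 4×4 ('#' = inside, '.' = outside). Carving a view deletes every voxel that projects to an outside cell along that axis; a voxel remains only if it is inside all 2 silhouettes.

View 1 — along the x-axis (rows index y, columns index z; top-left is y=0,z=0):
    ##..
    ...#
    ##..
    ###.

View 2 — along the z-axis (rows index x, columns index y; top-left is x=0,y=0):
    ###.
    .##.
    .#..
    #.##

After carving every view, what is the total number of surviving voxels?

initial block: 4^3 = 64
step 1: project along x, AND mask (8/16) → |grid| = 32
step 2: project along z, AND mask (9/16) → |grid| = 16

voxel count = 16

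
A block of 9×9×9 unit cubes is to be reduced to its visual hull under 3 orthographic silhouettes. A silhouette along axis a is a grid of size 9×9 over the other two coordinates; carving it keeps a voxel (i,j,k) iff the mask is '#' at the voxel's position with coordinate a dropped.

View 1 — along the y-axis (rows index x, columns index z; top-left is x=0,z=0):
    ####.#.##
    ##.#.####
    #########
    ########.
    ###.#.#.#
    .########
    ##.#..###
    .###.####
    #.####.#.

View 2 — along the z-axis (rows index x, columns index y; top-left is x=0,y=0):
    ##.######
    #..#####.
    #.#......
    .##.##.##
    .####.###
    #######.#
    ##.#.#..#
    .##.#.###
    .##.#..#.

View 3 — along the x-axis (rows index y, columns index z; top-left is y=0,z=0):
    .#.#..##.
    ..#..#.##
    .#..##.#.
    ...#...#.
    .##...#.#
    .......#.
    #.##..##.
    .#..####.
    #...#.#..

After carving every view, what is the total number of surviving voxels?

149 voxels

before carving: 729 voxels (9×9×9)
[1] y-view keeps 64 columns → grid now 576
[2] z-view keeps 52 columns → grid now 366
[3] x-view keeps 32 columns → grid now 149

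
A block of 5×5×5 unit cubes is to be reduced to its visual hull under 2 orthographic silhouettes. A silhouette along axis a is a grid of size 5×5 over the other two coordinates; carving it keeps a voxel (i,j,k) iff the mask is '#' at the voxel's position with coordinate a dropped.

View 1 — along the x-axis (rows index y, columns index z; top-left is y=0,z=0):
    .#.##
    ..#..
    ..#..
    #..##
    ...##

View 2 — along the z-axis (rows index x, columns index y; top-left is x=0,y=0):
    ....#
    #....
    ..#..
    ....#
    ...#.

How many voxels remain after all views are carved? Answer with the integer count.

start: 5×5×5 = 125 voxels
V1 x: intersect with YZ mask (10 set) -- 50 left
V2 z: intersect with XY mask (5 set) -- 11 left

11 voxels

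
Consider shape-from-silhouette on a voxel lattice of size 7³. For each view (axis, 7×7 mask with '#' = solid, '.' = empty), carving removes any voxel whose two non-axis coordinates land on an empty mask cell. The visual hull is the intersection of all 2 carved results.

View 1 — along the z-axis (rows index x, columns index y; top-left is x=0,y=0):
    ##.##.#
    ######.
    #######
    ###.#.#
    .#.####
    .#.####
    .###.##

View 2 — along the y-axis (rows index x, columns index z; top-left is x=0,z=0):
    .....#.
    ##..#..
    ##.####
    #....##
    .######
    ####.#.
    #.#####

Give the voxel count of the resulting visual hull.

voxel count = 165

start: 7×7×7 = 343 voxels
[1] z-view keeps 38 columns → grid now 266
[2] y-view keeps 30 columns → grid now 165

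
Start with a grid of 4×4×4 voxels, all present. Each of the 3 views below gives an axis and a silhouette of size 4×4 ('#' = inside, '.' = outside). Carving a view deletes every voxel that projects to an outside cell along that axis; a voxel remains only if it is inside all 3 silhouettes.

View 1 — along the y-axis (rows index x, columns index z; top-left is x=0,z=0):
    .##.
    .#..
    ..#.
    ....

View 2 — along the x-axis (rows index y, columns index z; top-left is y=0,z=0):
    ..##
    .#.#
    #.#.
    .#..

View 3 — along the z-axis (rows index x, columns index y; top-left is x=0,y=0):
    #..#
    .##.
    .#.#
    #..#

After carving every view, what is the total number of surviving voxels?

3 voxels

before carving: 64 voxels (4×4×4)
carve view 1 (along y, XZ-mask fill 4/16): 16 voxels remain
carve view 2 (along x, YZ-mask fill 7/16): 8 voxels remain
carve view 3 (along z, XY-mask fill 8/16): 3 voxels remain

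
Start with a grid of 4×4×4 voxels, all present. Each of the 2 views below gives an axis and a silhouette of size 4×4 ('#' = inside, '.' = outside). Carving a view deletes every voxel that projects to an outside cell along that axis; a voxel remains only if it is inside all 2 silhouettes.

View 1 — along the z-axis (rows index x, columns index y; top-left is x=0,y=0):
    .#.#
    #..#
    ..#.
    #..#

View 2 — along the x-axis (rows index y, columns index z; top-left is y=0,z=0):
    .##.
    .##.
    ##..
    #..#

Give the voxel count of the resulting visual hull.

full grid |V| = 64
[1] z-view keeps 7 columns → grid now 28
[2] x-view keeps 8 columns → grid now 14

14 voxels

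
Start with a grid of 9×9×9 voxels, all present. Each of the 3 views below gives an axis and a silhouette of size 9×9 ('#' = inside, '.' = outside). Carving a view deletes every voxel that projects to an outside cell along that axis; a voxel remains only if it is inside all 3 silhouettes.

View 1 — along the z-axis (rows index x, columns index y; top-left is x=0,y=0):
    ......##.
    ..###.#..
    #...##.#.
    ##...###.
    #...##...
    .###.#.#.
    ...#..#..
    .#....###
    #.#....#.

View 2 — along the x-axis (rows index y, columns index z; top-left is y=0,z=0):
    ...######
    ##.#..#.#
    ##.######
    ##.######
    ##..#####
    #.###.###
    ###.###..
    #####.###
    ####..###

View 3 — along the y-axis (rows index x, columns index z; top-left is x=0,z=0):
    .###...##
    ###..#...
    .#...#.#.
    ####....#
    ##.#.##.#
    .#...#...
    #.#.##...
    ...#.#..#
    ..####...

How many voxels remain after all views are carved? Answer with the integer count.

before carving: 729 voxels (9×9×9)
V1 z: intersect with XY mask (32 set) -- 288 left
V2 x: intersect with YZ mask (62 set) -- 221 left
V3 y: intersect with XZ mask (36 set) -- 88 left

voxel count = 88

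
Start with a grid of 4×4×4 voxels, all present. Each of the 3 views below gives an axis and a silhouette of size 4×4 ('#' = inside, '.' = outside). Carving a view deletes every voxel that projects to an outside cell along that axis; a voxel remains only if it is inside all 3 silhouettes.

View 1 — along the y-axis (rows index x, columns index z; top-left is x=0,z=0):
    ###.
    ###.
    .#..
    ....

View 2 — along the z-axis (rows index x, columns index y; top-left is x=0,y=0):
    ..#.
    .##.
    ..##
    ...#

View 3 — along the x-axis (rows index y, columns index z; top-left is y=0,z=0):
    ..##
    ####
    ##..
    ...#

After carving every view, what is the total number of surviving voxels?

|visual hull| = 8

initial block: 4^3 = 64
[1] y-view keeps 7 columns → grid now 28
[2] z-view keeps 6 columns → grid now 11
[3] x-view keeps 9 columns → grid now 8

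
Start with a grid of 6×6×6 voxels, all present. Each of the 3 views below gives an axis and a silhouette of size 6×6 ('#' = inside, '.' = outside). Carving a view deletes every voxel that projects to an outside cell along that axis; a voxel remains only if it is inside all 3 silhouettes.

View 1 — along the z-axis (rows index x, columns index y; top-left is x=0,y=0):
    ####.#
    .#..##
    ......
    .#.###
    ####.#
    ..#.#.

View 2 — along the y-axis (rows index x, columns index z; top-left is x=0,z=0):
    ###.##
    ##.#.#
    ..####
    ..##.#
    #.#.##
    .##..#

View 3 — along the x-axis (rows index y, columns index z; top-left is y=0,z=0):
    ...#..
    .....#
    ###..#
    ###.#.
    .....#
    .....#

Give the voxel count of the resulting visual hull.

29 voxels

initial block: 6^3 = 216
  1. axis=2 (XY plane), |mask|=19  ⇒  voxels=114
  2. axis=1 (XZ plane), |mask|=23  ⇒  voxels=75
  3. axis=0 (YZ plane), |mask|=12  ⇒  voxels=29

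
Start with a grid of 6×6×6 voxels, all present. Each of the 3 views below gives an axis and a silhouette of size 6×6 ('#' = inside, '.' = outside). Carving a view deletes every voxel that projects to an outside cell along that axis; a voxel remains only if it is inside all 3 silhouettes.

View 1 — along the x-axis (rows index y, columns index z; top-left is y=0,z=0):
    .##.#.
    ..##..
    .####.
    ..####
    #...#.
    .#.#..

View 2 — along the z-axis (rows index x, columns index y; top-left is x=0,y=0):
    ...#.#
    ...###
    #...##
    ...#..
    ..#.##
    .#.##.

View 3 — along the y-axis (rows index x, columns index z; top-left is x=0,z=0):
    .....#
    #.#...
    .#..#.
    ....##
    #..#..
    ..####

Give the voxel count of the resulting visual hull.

initial block: 6^3 = 216
carve view 1 (along x, YZ-mask fill 17/36): 102 voxels remain
carve view 2 (along z, XY-mask fill 15/36): 41 voxels remain
carve view 3 (along y, XZ-mask fill 13/36): 19 voxels remain

voxel count = 19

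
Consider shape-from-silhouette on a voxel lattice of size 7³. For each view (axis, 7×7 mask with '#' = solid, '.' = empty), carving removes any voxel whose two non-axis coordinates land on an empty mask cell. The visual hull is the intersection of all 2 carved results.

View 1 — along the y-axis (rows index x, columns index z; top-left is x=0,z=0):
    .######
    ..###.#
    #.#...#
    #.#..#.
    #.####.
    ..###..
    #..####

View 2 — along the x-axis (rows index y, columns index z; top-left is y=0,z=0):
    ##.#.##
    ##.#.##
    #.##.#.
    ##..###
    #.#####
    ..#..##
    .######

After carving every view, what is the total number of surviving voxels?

before carving: 343 voxels (7×7×7)
  1. axis=1 (XZ plane), |mask|=29  ⇒  voxels=203
  2. axis=0 (YZ plane), |mask|=34  ⇒  voxels=140

140 voxels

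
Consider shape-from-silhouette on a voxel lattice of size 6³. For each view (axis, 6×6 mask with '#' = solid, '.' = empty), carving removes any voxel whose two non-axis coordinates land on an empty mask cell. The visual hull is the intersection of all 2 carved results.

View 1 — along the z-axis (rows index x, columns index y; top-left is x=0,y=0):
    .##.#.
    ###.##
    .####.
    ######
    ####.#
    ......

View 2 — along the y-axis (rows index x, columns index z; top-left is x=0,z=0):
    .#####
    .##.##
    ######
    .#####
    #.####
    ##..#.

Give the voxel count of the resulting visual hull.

114 voxels

full grid |V| = 216
carve view 1 (along z, XY-mask fill 23/36): 138 voxels remain
carve view 2 (along y, XZ-mask fill 28/36): 114 voxels remain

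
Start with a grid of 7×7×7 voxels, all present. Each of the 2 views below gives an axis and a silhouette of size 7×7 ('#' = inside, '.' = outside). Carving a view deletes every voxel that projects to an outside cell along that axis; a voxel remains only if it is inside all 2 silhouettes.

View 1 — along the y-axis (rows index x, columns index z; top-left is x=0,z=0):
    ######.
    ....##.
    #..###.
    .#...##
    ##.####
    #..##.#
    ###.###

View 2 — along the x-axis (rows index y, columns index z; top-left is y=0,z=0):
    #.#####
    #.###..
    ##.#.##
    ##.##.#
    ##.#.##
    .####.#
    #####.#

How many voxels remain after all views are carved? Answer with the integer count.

full grid |V| = 343
V1 y: intersect with XZ mask (31 set) -- 217 left
V2 x: intersect with YZ mask (36 set) -- 158 left

voxel count = 158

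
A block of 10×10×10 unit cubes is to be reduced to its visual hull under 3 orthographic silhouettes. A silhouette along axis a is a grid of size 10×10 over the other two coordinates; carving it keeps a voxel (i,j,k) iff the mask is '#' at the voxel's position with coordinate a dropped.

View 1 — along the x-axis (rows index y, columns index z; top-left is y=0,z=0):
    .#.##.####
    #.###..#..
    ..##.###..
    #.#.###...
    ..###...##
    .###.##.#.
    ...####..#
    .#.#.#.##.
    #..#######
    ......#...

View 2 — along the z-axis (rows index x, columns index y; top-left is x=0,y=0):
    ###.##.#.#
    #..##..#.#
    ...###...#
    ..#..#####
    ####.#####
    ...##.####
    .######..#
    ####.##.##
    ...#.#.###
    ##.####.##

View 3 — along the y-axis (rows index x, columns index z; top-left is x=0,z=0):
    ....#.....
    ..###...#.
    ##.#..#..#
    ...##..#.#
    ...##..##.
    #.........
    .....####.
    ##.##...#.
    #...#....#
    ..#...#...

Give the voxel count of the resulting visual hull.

|visual hull| = 104

before carving: 1000 voxels (10×10×10)
V1 x: intersect with YZ mask (52 set) -- 520 left
V2 z: intersect with XY mask (65 set) -- 321 left
V3 y: intersect with XZ mask (33 set) -- 104 left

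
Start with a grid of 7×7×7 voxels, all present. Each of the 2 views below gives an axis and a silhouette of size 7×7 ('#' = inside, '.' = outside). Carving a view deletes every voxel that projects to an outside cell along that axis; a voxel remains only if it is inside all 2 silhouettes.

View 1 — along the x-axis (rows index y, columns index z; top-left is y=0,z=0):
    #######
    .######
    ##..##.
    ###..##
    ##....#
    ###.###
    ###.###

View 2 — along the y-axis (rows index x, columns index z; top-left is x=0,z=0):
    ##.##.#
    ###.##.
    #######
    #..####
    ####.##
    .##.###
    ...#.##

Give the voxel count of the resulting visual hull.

voxel count = 192

full grid |V| = 343
carve view 1 (along x, YZ-mask fill 37/49): 259 voxels remain
carve view 2 (along y, XZ-mask fill 36/49): 192 voxels remain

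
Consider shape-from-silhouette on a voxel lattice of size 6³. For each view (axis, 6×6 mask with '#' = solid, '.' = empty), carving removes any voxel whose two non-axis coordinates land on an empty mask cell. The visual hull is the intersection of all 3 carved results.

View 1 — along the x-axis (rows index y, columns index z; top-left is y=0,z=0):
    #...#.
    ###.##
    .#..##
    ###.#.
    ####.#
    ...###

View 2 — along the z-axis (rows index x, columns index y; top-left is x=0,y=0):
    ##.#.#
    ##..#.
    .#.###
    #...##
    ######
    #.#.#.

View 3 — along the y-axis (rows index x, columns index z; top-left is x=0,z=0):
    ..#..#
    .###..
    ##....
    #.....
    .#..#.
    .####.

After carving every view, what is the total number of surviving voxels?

full grid |V| = 216
carve view 1 (along x, YZ-mask fill 22/36): 132 voxels remain
carve view 2 (along z, XY-mask fill 23/36): 85 voxels remain
carve view 3 (along y, XZ-mask fill 14/36): 32 voxels remain

remaining voxels: 32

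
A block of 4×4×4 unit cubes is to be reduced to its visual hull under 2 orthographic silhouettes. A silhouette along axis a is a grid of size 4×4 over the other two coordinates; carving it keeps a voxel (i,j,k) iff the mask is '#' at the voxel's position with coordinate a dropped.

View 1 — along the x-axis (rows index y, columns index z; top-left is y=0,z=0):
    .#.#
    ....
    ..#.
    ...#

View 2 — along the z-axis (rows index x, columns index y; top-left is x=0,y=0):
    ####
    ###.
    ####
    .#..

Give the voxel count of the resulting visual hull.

|visual hull| = 11

full grid |V| = 64
after view 1 [x-axis, 4 of 16 cells solid] → remaining = 16
after view 2 [z-axis, 12 of 16 cells solid] → remaining = 11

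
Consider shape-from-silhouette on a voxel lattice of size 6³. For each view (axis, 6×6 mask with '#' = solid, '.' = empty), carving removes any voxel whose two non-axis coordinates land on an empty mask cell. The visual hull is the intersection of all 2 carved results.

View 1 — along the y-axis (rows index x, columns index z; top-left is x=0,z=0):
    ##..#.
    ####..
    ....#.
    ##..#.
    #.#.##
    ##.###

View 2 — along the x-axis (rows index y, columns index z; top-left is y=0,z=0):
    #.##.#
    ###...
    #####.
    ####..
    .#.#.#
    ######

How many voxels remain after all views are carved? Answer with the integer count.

full grid |V| = 216
[1] y-view keeps 20 columns → grid now 120
[2] x-view keeps 25 columns → grid now 81

voxel count = 81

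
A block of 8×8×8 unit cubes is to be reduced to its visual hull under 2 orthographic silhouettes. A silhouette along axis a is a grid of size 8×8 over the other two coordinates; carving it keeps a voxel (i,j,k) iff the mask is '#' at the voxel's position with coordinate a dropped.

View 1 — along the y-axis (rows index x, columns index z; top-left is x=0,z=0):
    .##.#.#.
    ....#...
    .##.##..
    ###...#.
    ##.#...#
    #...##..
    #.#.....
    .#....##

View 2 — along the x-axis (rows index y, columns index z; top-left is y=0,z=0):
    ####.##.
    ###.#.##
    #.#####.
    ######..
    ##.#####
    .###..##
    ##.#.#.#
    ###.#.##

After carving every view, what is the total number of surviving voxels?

remaining voxels: 151

initial block: 8^3 = 512
V1 y: intersect with XZ mask (25 set) -- 200 left
V2 x: intersect with YZ mask (47 set) -- 151 left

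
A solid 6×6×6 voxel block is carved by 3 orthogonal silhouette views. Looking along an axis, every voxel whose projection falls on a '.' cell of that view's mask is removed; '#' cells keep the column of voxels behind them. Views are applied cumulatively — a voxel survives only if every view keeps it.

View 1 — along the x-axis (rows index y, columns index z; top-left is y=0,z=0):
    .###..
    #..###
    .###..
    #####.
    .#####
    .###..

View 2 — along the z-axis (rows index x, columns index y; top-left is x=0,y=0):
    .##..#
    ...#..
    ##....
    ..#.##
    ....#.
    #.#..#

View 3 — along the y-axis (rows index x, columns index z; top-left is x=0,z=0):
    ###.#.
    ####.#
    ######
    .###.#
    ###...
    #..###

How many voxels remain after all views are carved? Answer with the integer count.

|visual hull| = 32

before carving: 216 voxels (6×6×6)
step 1: project along x, AND mask (23/36) → |grid| = 138
step 2: project along z, AND mask (13/36) → |grid| = 47
step 3: project along y, AND mask (26/36) → |grid| = 32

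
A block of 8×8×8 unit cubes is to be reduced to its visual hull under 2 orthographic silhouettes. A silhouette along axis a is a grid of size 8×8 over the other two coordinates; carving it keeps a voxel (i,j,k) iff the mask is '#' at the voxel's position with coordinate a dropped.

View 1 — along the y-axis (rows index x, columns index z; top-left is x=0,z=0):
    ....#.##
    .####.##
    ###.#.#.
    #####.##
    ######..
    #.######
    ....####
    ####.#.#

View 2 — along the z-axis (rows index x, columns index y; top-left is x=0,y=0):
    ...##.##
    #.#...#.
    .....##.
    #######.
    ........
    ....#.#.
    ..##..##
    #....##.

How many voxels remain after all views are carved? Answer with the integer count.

start: 8×8×8 = 512 voxels
step 1: project along y, AND mask (44/64) → |grid| = 352
step 2: project along z, AND mask (25/64) → |grid| = 137

remaining voxels: 137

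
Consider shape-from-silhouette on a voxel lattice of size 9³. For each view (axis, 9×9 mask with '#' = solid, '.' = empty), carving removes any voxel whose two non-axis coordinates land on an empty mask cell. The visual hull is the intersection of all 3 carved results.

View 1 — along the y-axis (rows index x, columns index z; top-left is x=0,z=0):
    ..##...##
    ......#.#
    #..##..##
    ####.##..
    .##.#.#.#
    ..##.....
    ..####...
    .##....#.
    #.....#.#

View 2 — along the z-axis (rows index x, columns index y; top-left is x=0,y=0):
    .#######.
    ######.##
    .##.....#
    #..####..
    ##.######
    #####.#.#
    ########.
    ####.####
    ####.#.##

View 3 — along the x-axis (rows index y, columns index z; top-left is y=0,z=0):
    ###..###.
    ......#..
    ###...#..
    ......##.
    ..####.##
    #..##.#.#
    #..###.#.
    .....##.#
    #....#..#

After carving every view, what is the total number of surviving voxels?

|visual hull| = 92

start: 9×9×9 = 729 voxels
V1 y: intersect with XZ mask (34 set) -- 306 left
V2 z: intersect with XY mask (61 set) -- 220 left
V3 x: intersect with YZ mask (35 set) -- 92 left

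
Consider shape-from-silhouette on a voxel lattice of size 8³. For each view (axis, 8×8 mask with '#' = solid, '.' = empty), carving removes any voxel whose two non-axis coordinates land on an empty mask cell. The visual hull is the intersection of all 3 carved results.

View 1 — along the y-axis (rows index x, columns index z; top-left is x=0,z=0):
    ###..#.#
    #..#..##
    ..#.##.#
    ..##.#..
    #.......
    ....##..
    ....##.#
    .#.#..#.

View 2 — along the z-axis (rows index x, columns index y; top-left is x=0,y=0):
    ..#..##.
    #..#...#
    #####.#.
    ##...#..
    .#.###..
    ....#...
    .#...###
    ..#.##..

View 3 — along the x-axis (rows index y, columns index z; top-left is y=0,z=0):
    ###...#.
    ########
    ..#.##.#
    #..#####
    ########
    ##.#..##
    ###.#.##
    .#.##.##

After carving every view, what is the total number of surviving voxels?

remaining voxels: 63

full grid |V| = 512
step 1: project along y, AND mask (25/64) → |grid| = 200
step 2: project along z, AND mask (27/64) → |grid| = 87
step 3: project along x, AND mask (46/64) → |grid| = 63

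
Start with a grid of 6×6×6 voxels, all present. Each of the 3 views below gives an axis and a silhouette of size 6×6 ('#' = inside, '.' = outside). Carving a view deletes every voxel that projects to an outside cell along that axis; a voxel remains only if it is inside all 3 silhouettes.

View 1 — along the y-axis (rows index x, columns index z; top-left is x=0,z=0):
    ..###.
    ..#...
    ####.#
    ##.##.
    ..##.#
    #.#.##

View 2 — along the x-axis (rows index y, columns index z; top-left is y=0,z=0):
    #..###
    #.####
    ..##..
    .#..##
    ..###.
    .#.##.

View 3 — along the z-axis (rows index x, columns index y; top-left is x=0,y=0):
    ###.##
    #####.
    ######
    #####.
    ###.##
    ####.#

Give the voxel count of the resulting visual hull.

62 voxels

full grid |V| = 216
[1] y-view keeps 20 columns → grid now 120
[2] x-view keeps 20 columns → grid now 69
[3] z-view keeps 31 columns → grid now 62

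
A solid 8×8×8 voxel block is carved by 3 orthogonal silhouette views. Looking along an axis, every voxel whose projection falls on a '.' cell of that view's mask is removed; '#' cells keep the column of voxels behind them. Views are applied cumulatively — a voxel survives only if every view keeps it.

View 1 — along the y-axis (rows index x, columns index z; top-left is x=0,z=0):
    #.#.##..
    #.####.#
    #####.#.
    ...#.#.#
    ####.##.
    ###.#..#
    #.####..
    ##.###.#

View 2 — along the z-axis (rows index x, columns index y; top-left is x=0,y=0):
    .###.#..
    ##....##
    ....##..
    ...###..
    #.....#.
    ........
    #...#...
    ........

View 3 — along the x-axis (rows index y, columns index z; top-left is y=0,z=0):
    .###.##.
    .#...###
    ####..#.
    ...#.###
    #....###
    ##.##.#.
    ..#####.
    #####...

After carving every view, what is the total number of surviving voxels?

voxel count = 46

initial block: 8^3 = 512
[1] y-view keeps 41 columns → grid now 328
[2] z-view keeps 17 columns → grid now 83
[3] x-view keeps 37 columns → grid now 46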